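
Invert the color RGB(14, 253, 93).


Invert: (255-R, 255-G, 255-B)
R: 255-14 = 241
G: 255-253 = 2
B: 255-93 = 162
= RGB(241, 2, 162)


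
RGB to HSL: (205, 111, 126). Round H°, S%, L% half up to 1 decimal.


Normalize: R'=205/255≈0.8039, G'=111/255≈0.4353, B'=126/255≈0.4941
Max=205/255, Min=111/255, Δ=Max-Min=94/255
L = (Max+Min)/2 = (205+111)/510 = 316/510 = 0.61960… → L = 62.0%
L > 0.5 → S = Δ/(2-Max-Min) = 94/(510-205-111) = 94/194 = 0.48453… → S = 48.5%
(the 1/255 factors cancel in S and H, so raw channel differences can be used)
Max is R' → H = 60 × (((G-B)/Δ) mod 6) = 60 × (((111-126)/94) mod 6)
  (-15)/94 = -0.1595…; negative, so add 6 → 5.8404…
  H = 60 × 5.8404… = 350.425…° → H = 350.4°
= HSL(350.4°, 48.5%, 62.0%)


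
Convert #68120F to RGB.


68 → 104 (R)
12 → 18 (G)
0F → 15 (B)
= RGB(104, 18, 15)


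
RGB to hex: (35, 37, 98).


R = 35 → 23 (hex)
G = 37 → 25 (hex)
B = 98 → 62 (hex)
Hex = #232562


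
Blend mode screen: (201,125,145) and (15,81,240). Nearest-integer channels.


Screen: C = 255 - (255-A)×(255-B)/255, rounded to nearest integer
R: 255 - (255-201)×(255-15)/255 = 255 - 12960/255 ≈ 255 - 50.824 = 204.176 → 204
G: 255 - (255-125)×(255-81)/255 = 255 - 22620/255 ≈ 255 - 88.706 = 166.294 → 166
B: 255 - (255-145)×(255-240)/255 = 255 - 1650/255 ≈ 255 - 6.471 = 248.529 → 249
= RGB(204, 166, 249)


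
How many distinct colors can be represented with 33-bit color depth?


Colors = 2^bits = 2^33
= 8,589,934,592 colors


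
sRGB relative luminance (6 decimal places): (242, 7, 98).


Linearize each channel (sRGB transfer function): c = v/255; c_lin = c/12.92 if c ≤ 0.04045, else ((c+0.055)/1.055)^2.4
  R: 242/255 ≈ 0.949020 > 0.04045 → ((0.949020+0.055)/1.055)^2.4 ≈ 0.887923
  G: 7/255 ≈ 0.027451 ≤ 0.04045 → 0.027451/12.92 ≈ 0.002125
  B: 98/255 ≈ 0.384314 > 0.04045 → ((0.384314+0.055)/1.055)^2.4 ≈ 0.122139
R_lin = 0.887923, G_lin = 0.002125, B_lin = 0.122139
L = 0.2126×R + 0.7152×G + 0.0722×B
L = 0.2126×0.887923 + 0.7152×0.002125 + 0.0722×0.122139
L ≈ 0.199110


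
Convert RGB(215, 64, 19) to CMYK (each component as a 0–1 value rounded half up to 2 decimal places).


R'=215/255≈0.8431, G'=64/255≈0.2510, B'=19/255≈0.0745
K = 1 - max(R',G',B') = 1 - 215/255 = 40/255 = 0.15686… → 0.16
(1-R'-K)/(1-K) simplifies to (max-R)/max with max = 215:
C = (215-215)/215 = 0/215 = 0 → 0.00
M = (215-64)/215 = 151/215 = 0.70232… → 0.70
Y = (215-19)/215 = 196/215 = 0.91162… → 0.91
= CMYK(0.00, 0.70, 0.91, 0.16)


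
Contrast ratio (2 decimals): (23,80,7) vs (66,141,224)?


Linearize each sRGB channel c=v/255: c/12.92 if c ≤ 0.04045 else ((c+0.055)/1.055)^2.4
L = 0.2126×R_lin + 0.7152×G_lin + 0.0722×B_lin
Color 1 (23,80,7):
  R=23: 23/255≈0.0902 > 0.04045 → ((0.0902+0.055)/1.055)^2.4 ≈ 0.00857
  G=80: 80/255≈0.3137 > 0.04045 → ((0.3137+0.055)/1.055)^2.4 ≈ 0.08022
  B=7: 7/255≈0.0275 ≤ 0.04045 → 0.0275/12.92 ≈ 0.00212
  L1 = 0.2126×0.00857 + 0.7152×0.08022 + 0.0722×0.00212 ≈ 0.05935
Color 2 (66,141,224):
  R=66: 66/255≈0.2588 > 0.04045 → ((0.2588+0.055)/1.055)^2.4 ≈ 0.05448
  G=141: 141/255≈0.5529 > 0.04045 → ((0.5529+0.055)/1.055)^2.4 ≈ 0.26636
  B=224: 224/255≈0.8784 > 0.04045 → ((0.8784+0.055)/1.055)^2.4 ≈ 0.74540
  L2 = 0.2126×0.05448 + 0.7152×0.26636 + 0.0722×0.74540 ≈ 0.25590
Lighter = 0.25590, Darker = 0.05935
Ratio = (L_lighter + 0.05) / (L_darker + 0.05)
Ratio = (0.25590 + 0.05) / (0.05935 + 0.05) = 0.30590 / 0.10935 ≈ 2.7975
Ratio ≈ 2.80:1


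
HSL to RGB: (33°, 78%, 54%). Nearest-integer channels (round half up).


H=33°, S=0.78, L=0.54
C = (1-|2L-1|)×S = (1-|0.08|)×0.78 = 0.7176
H' = H/60 = 33/60 ≈ 0.5500; X = C×(1-|H' mod 2 - 1|) = 0.39468
m = L - C/2 = 0.54 - 0.3588 = 0.1812
Sector ⌊H'⌋ = 0 → (R',G',B') = (0.7176, 0.39468, 0.0)
RGB = ((R'+m)×255, (G'+m)×255, (B'+m)×255) = (229.194, 146.8494, 46.206)
Round half up → RGB(229, 147, 46)


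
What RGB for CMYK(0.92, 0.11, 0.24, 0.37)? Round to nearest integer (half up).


R = 255 × (1-C) × (1-K) = 255 × 0.08 × 0.63 = 12.852 → 13
G = 255 × (1-M) × (1-K) = 255 × 0.89 × 0.63 = 142.9785 → 143
B = 255 × (1-Y) × (1-K) = 255 × 0.76 × 0.63 = 122.094 → 122
= RGB(13, 143, 122)


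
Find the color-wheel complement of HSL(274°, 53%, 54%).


Complement = opposite side of color wheel = hue + 180°
H' = (274 + 180) mod 360 = 94°
S and L unchanged.
= HSL(94°, 53%, 54%)


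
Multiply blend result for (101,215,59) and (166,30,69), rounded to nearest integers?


Multiply: C = A×B/255, rounded to nearest integer
R: 101×166/255 = 16766/255 ≈ 65.749 → 66
G: 215×30/255 = 6450/255 ≈ 25.294 → 25
B: 59×69/255 = 4071/255 ≈ 15.965 → 16
= RGB(66, 25, 16)


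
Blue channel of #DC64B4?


Color: #DC64B4
R = DC = 220
G = 64 = 100
B = B4 = 180
Blue = 180


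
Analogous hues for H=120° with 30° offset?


Base hue: 120°
Left analog: (120 - 30) mod 360 = 90°
Right analog: (120 + 30) mod 360 = 150°
Analogous hues = 90° and 150°


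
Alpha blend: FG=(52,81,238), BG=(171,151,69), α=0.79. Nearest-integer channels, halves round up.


C = α×F + (1-α)×B, with 1-α = 0.21
R: 0.79×52 + 0.21×171 = 41.08 + 35.91 = 76.99 → 77
G: 0.79×81 + 0.21×151 = 63.99 + 31.71 = 95.70 → 96
B: 0.79×238 + 0.21×69 = 188.02 + 14.49 = 202.51 → 203
= RGB(77, 96, 203)


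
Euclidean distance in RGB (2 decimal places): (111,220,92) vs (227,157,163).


d = √[(R₁-R₂)² + (G₁-G₂)² + (B₁-B₂)²]
d = √[(111-227)² + (220-157)² + (92-163)²]
d = √[13456 + 3969 + 5041]
d = √22466
d ≈ 149.89


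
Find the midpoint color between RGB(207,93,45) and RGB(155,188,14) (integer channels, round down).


Midpoint: each channel = ⌊(C₁+C₂)/2⌋
R: ⌊(207+155)/2⌋ = 181
G: ⌊(93+188)/2⌋ = 140
B: ⌊(45+14)/2⌋ = 29
= RGB(181, 140, 29)


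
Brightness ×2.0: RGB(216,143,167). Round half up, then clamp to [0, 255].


Multiply each channel by 2.0, round half up, clamp to [0, 255]
R: 216×2.0 = 432 → clamp → 255
G: 143×2.0 = 286 → clamp → 255
B: 167×2.0 = 334 → clamp → 255
= RGB(255, 255, 255)


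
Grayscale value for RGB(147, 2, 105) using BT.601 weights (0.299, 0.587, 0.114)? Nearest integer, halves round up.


Gray = 0.299×R + 0.587×G + 0.114×B
Gray = 0.299×147 + 0.587×2 + 0.114×105
Gray = 43.953 + 1.174 + 11.970
Gray = 57.097 → round half up → 57
Gray = 57


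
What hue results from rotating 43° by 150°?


New hue = (H + rotation) mod 360
New hue = (43 + 150) mod 360
= 193 mod 360
= 193°


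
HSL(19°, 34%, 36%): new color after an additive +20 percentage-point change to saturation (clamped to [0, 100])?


Original S = 34%
Adjustment = +20 percentage points
New S = 34 + (20) = 54
Clamp to [0, 100] → 54
= HSL(19°, 54%, 36%)


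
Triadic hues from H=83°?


Triadic: equally spaced at 120° intervals
H1 = 83°
H2 = (83 + 120) mod 360 = 203°
H3 = (83 + 240) mod 360 = 323°
Triadic = 83°, 203°, 323°


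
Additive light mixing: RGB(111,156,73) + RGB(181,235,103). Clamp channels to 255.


Additive: each channel = min(255, C₁+C₂)
R: 111+181 = 292 → 255
G: 156+235 = 391 → 255
B: 73+103 = 176 → 176
= RGB(255, 255, 176)


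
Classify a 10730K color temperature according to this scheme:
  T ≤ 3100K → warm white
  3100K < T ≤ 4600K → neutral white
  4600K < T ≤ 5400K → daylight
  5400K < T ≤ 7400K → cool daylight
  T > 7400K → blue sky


Temperature: 10730K
10730K > 7400K → blue sky
Classification: blue sky


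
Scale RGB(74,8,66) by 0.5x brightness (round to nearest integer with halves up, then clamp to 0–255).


Multiply each channel by 0.5, round half up, clamp to [0, 255]
R: 74×0.5 = 37
G: 8×0.5 = 4
B: 66×0.5 = 33
= RGB(37, 4, 33)


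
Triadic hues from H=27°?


Triadic: equally spaced at 120° intervals
H1 = 27°
H2 = (27 + 120) mod 360 = 147°
H3 = (27 + 240) mod 360 = 267°
Triadic = 27°, 147°, 267°


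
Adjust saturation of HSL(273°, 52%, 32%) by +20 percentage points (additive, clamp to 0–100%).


Original S = 52%
Adjustment = +20 percentage points
New S = 52 + (20) = 72
Clamp to [0, 100] → 72
= HSL(273°, 72%, 32%)


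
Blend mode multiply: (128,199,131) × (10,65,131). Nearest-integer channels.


Multiply: C = A×B/255, rounded to nearest integer
R: 128×10/255 = 1280/255 ≈ 5.020 → 5
G: 199×65/255 = 12935/255 ≈ 50.725 → 51
B: 131×131/255 = 17161/255 ≈ 67.298 → 67
= RGB(5, 51, 67)


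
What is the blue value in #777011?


Color: #777011
R = 77 = 119
G = 70 = 112
B = 11 = 17
Blue = 17


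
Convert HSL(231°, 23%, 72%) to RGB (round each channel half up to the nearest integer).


H=231°, S=0.23, L=0.72
C = (1-|2L-1|)×S = (1-|0.44|)×0.23 = 0.1288
H' = H/60 = 231/60 ≈ 3.8500; X = C×(1-|H' mod 2 - 1|) = 0.01932
m = L - C/2 = 0.72 - 0.0644 = 0.6556
Sector ⌊H'⌋ = 3 → (R',G',B') = (0.0, 0.01932, 0.1288)
RGB = ((R'+m)×255, (G'+m)×255, (B'+m)×255) = (167.178, 172.1046, 200.022)
Round half up → RGB(167, 172, 200)


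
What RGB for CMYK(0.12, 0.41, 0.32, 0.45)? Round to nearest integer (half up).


R = 255 × (1-C) × (1-K) = 255 × 0.88 × 0.55 = 123.42 → 123
G = 255 × (1-M) × (1-K) = 255 × 0.59 × 0.55 = 82.7475 → 83
B = 255 × (1-Y) × (1-K) = 255 × 0.68 × 0.55 = 95.37 → 95
= RGB(123, 83, 95)


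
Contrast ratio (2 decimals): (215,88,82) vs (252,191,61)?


Linearize each sRGB channel c=v/255: c/12.92 if c ≤ 0.04045 else ((c+0.055)/1.055)^2.4
L = 0.2126×R_lin + 0.7152×G_lin + 0.0722×B_lin
Color 1 (215,88,82):
  R=215: 215/255≈0.8431 > 0.04045 → ((0.8431+0.055)/1.055)^2.4 ≈ 0.67954
  G=88: 88/255≈0.3451 > 0.04045 → ((0.3451+0.055)/1.055)^2.4 ≈ 0.09759
  B=82: 82/255≈0.3216 > 0.04045 → ((0.3216+0.055)/1.055)^2.4 ≈ 0.08438
  L1 = 0.2126×0.67954 + 0.7152×0.09759 + 0.0722×0.08438 ≈ 0.22036
Color 2 (252,191,61):
  R=252: 252/255≈0.9882 > 0.04045 → ((0.9882+0.055)/1.055)^2.4 ≈ 0.97345
  G=191: 191/255≈0.7490 > 0.04045 → ((0.7490+0.055)/1.055)^2.4 ≈ 0.52100
  B=61: 61/255≈0.2392 > 0.04045 → ((0.2392+0.055)/1.055)^2.4 ≈ 0.04667
  L2 = 0.2126×0.97345 + 0.7152×0.52100 + 0.0722×0.04667 ≈ 0.58294
Lighter = 0.58294, Darker = 0.22036
Ratio = (L_lighter + 0.05) / (L_darker + 0.05)
Ratio = (0.58294 + 0.05) / (0.22036 + 0.05) = 0.63294 / 0.27036 ≈ 2.3411
Ratio ≈ 2.34:1


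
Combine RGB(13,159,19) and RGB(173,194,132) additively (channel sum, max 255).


Additive: each channel = min(255, C₁+C₂)
R: 13+173 = 186 → 186
G: 159+194 = 353 → 255
B: 19+132 = 151 → 151
= RGB(186, 255, 151)


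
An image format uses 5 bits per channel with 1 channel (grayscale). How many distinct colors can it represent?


Total bits = 5 bits/channel × 1 channels = 5 bits
Distinct colors = 2^5
= 32 colors


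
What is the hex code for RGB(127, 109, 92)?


R = 127 → 7F (hex)
G = 109 → 6D (hex)
B = 92 → 5C (hex)
Hex = #7F6D5C


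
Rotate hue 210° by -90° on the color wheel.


New hue = (H + rotation) mod 360
New hue = (210 -90) mod 360
= 120 mod 360
= 120°


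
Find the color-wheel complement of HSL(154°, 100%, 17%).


Complement = opposite side of color wheel = hue + 180°
H' = (154 + 180) mod 360 = 334°
S and L unchanged.
= HSL(334°, 100%, 17%)


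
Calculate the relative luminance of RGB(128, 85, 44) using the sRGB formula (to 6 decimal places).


Linearize each channel (sRGB transfer function): c = v/255; c_lin = c/12.92 if c ≤ 0.04045, else ((c+0.055)/1.055)^2.4
  R: 128/255 ≈ 0.501961 > 0.04045 → ((0.501961+0.055)/1.055)^2.4 ≈ 0.215861
  G: 85/255 ≈ 0.333333 > 0.04045 → ((0.333333+0.055)/1.055)^2.4 ≈ 0.090842
  B: 44/255 ≈ 0.172549 > 0.04045 → ((0.172549+0.055)/1.055)^2.4 ≈ 0.025187
R_lin = 0.215861, G_lin = 0.090842, B_lin = 0.025187
L = 0.2126×R + 0.7152×G + 0.0722×B
L = 0.2126×0.215861 + 0.7152×0.090842 + 0.0722×0.025187
L ≈ 0.112680


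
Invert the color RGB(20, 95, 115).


Invert: (255-R, 255-G, 255-B)
R: 255-20 = 235
G: 255-95 = 160
B: 255-115 = 140
= RGB(235, 160, 140)


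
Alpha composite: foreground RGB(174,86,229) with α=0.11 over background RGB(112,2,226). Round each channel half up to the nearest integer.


C = α×F + (1-α)×B, with 1-α = 0.89
R: 0.11×174 + 0.89×112 = 19.14 + 99.68 = 118.82 → 119
G: 0.11×86 + 0.89×2 = 9.46 + 1.78 = 11.24 → 11
B: 0.11×229 + 0.89×226 = 25.19 + 201.14 = 226.33 → 226
= RGB(119, 11, 226)


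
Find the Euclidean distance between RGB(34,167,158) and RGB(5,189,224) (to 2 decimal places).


d = √[(R₁-R₂)² + (G₁-G₂)² + (B₁-B₂)²]
d = √[(34-5)² + (167-189)² + (158-224)²]
d = √[841 + 484 + 4356]
d = √5681
d ≈ 75.37


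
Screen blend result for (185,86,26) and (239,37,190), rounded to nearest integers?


Screen: C = 255 - (255-A)×(255-B)/255, rounded to nearest integer
R: 255 - (255-185)×(255-239)/255 = 255 - 1120/255 ≈ 255 - 4.392 = 250.608 → 251
G: 255 - (255-86)×(255-37)/255 = 255 - 36842/255 ≈ 255 - 144.478 = 110.522 → 111
B: 255 - (255-26)×(255-190)/255 = 255 - 14885/255 ≈ 255 - 58.373 = 196.627 → 197
= RGB(251, 111, 197)


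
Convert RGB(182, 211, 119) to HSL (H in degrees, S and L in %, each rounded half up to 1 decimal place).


Normalize: R'=182/255≈0.7137, G'=211/255≈0.8275, B'=119/255≈0.4667
Max=211/255, Min=119/255, Δ=Max-Min=92/255
L = (Max+Min)/2 = (211+119)/510 = 330/510 = 0.64705… → L = 64.7%
L > 0.5 → S = Δ/(2-Max-Min) = 92/(510-211-119) = 92/180 = 0.51111… → S = 51.1%
(the 1/255 factors cancel in S and H, so raw channel differences can be used)
Max is G' → H = 60 × ((B-R)/Δ + 2) = 60 × ((119-182)/92 + 2)
  -63/92 + 2 = -0.6847… + 2 = 1.3152…
  H = 60 × 1.3152… = 78.913…° → H = 78.9°
= HSL(78.9°, 51.1%, 64.7%)


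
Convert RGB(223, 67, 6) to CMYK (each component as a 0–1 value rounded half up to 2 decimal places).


R'=223/255≈0.8745, G'=67/255≈0.2627, B'=6/255≈0.0235
K = 1 - max(R',G',B') = 1 - 223/255 = 32/255 = 0.12549… → 0.13
(1-R'-K)/(1-K) simplifies to (max-R)/max with max = 223:
C = (223-223)/223 = 0/223 = 0 → 0.00
M = (223-67)/223 = 156/223 = 0.69955… → 0.70
Y = (223-6)/223 = 217/223 = 0.97309… → 0.97
= CMYK(0.00, 0.70, 0.97, 0.13)


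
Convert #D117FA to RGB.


D1 → 209 (R)
17 → 23 (G)
FA → 250 (B)
= RGB(209, 23, 250)


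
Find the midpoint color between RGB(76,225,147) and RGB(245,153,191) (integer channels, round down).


Midpoint: each channel = ⌊(C₁+C₂)/2⌋
R: ⌊(76+245)/2⌋ = 160
G: ⌊(225+153)/2⌋ = 189
B: ⌊(147+191)/2⌋ = 169
= RGB(160, 189, 169)


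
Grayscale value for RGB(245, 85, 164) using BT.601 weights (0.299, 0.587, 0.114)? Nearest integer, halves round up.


Gray = 0.299×R + 0.587×G + 0.114×B
Gray = 0.299×245 + 0.587×85 + 0.114×164
Gray = 73.255 + 49.895 + 18.696
Gray = 141.846 → round half up → 142
Gray = 142


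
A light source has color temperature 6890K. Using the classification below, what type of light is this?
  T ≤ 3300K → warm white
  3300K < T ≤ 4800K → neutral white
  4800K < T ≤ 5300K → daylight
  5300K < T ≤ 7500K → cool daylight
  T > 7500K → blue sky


Temperature: 6890K
5300K < 6890K ≤ 7500K → cool daylight
Classification: cool daylight


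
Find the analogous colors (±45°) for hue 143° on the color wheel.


Base hue: 143°
Left analog: (143 - 45) mod 360 = 98°
Right analog: (143 + 45) mod 360 = 188°
Analogous hues = 98° and 188°


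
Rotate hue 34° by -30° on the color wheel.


New hue = (H + rotation) mod 360
New hue = (34 -30) mod 360
= 4 mod 360
= 4°


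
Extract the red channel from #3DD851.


Color: #3DD851
R = 3D = 61
G = D8 = 216
B = 51 = 81
Red = 61


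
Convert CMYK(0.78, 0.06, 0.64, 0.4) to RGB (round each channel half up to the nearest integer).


R = 255 × (1-C) × (1-K) = 255 × 0.22 × 0.60 = 33.66 → 34
G = 255 × (1-M) × (1-K) = 255 × 0.94 × 0.60 = 143.82 → 144
B = 255 × (1-Y) × (1-K) = 255 × 0.36 × 0.60 = 55.08 → 55
= RGB(34, 144, 55)


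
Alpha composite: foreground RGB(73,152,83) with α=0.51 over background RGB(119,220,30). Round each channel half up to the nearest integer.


C = α×F + (1-α)×B, with 1-α = 0.49
R: 0.51×73 + 0.49×119 = 37.23 + 58.31 = 95.54 → 96
G: 0.51×152 + 0.49×220 = 77.52 + 107.80 = 185.32 → 185
B: 0.51×83 + 0.49×30 = 42.33 + 14.70 = 57.03 → 57
= RGB(96, 185, 57)


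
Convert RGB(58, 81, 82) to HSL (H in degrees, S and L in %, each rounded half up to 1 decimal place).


Normalize: R'=58/255≈0.2275, G'=81/255≈0.3176, B'=82/255≈0.3216
Max=82/255, Min=58/255, Δ=Max-Min=24/255
L = (Max+Min)/2 = (82+58)/510 = 140/510 = 0.27450… → L = 27.5%
L ≤ 0.5 → S = Δ/(Max+Min) = 24/(82+58) = 24/140 = 0.17142… → S = 17.1%
(the 1/255 factors cancel in S and H, so raw channel differences can be used)
Max is B' → H = 60 × ((R-G)/Δ + 4) = 60 × ((58-81)/24 + 4)
  -23/24 + 4 = -0.9583… + 4 = 3.0416…
  H = 60 × 3.0416… = 182.5° → H = 182.5°
= HSL(182.5°, 17.1%, 27.5%)


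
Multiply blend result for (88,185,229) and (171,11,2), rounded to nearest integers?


Multiply: C = A×B/255, rounded to nearest integer
R: 88×171/255 = 15048/255 ≈ 59.012 → 59
G: 185×11/255 = 2035/255 ≈ 7.980 → 8
B: 229×2/255 = 458/255 ≈ 1.796 → 2
= RGB(59, 8, 2)


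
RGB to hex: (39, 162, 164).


R = 39 → 27 (hex)
G = 162 → A2 (hex)
B = 164 → A4 (hex)
Hex = #27A2A4


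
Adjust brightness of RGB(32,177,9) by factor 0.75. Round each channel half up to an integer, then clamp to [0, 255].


Multiply each channel by 0.75, round half up, clamp to [0, 255]
R: 32×0.75 = 24
G: 177×0.75 = 132.75 → round → 133
B: 9×0.75 = 6.75 → round → 7
= RGB(24, 133, 7)


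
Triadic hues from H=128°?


Triadic: equally spaced at 120° intervals
H1 = 128°
H2 = (128 + 120) mod 360 = 248°
H3 = (128 + 240) mod 360 = 8°
Triadic = 128°, 248°, 8°


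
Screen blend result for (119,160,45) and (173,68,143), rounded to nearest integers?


Screen: C = 255 - (255-A)×(255-B)/255, rounded to nearest integer
R: 255 - (255-119)×(255-173)/255 = 255 - 11152/255 ≈ 255 - 43.733 = 211.267 → 211
G: 255 - (255-160)×(255-68)/255 = 255 - 17765/255 ≈ 255 - 69.667 = 185.333 → 185
B: 255 - (255-45)×(255-143)/255 = 255 - 23520/255 ≈ 255 - 92.235 = 162.765 → 163
= RGB(211, 185, 163)


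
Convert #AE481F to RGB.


AE → 174 (R)
48 → 72 (G)
1F → 31 (B)
= RGB(174, 72, 31)


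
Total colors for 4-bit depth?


Colors = 2^bits = 2^4
= 16 colors


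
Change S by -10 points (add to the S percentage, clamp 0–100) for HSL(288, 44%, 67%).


Original S = 44%
Adjustment = -10 percentage points
New S = 44 + (-10) = 34
Clamp to [0, 100] → 34
= HSL(288°, 34%, 67%)


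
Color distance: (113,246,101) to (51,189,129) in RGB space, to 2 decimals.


d = √[(R₁-R₂)² + (G₁-G₂)² + (B₁-B₂)²]
d = √[(113-51)² + (246-189)² + (101-129)²]
d = √[3844 + 3249 + 784]
d = √7877
d ≈ 88.75


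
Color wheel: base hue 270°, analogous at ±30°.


Base hue: 270°
Left analog: (270 - 30) mod 360 = 240°
Right analog: (270 + 30) mod 360 = 300°
Analogous hues = 240° and 300°


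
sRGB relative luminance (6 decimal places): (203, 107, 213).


Linearize each channel (sRGB transfer function): c = v/255; c_lin = c/12.92 if c ≤ 0.04045, else ((c+0.055)/1.055)^2.4
  R: 203/255 ≈ 0.796078 > 0.04045 → ((0.796078+0.055)/1.055)^2.4 ≈ 0.597202
  G: 107/255 ≈ 0.419608 > 0.04045 → ((0.419608+0.055)/1.055)^2.4 ≈ 0.147027
  B: 213/255 ≈ 0.835294 > 0.04045 → ((0.835294+0.055)/1.055)^2.4 ≈ 0.665387
R_lin = 0.597202, G_lin = 0.147027, B_lin = 0.665387
L = 0.2126×R + 0.7152×G + 0.0722×B
L = 0.2126×0.597202 + 0.7152×0.147027 + 0.0722×0.665387
L ≈ 0.280160


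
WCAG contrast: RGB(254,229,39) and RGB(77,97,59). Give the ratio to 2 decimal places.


Linearize each sRGB channel c=v/255: c/12.92 if c ≤ 0.04045 else ((c+0.055)/1.055)^2.4
L = 0.2126×R_lin + 0.7152×G_lin + 0.0722×B_lin
Color 1 (254,229,39):
  R=254: 254/255≈0.9961 > 0.04045 → ((0.9961+0.055)/1.055)^2.4 ≈ 0.99110
  G=229: 229/255≈0.8980 > 0.04045 → ((0.8980+0.055)/1.055)^2.4 ≈ 0.78354
  B=39: 39/255≈0.1529 > 0.04045 → ((0.1529+0.055)/1.055)^2.4 ≈ 0.02029
  L1 = 0.2126×0.99110 + 0.7152×0.78354 + 0.0722×0.02029 ≈ 0.77256
Color 2 (77,97,59):
  R=77: 77/255≈0.3020 > 0.04045 → ((0.3020+0.055)/1.055)^2.4 ≈ 0.07421
  G=97: 97/255≈0.3804 > 0.04045 → ((0.3804+0.055)/1.055)^2.4 ≈ 0.11954
  B=59: 59/255≈0.2314 > 0.04045 → ((0.2314+0.055)/1.055)^2.4 ≈ 0.04374
  L2 = 0.2126×0.07421 + 0.7152×0.11954 + 0.0722×0.04374 ≈ 0.10443
Lighter = 0.77256, Darker = 0.10443
Ratio = (L_lighter + 0.05) / (L_darker + 0.05)
Ratio = (0.77256 + 0.05) / (0.10443 + 0.05) = 0.82256 / 0.15443 ≈ 5.3264
Ratio ≈ 5.33:1


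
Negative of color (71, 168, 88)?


Invert: (255-R, 255-G, 255-B)
R: 255-71 = 184
G: 255-168 = 87
B: 255-88 = 167
= RGB(184, 87, 167)


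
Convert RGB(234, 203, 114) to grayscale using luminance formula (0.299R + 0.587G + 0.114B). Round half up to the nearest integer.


Gray = 0.299×R + 0.587×G + 0.114×B
Gray = 0.299×234 + 0.587×203 + 0.114×114
Gray = 69.966 + 119.161 + 12.996
Gray = 202.123 → round half up → 202
Gray = 202


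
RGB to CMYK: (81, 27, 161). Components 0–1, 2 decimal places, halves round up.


R'=81/255≈0.3176, G'=27/255≈0.1059, B'=161/255≈0.6314
K = 1 - max(R',G',B') = 1 - 161/255 = 94/255 = 0.36862… → 0.37
(1-R'-K)/(1-K) simplifies to (max-R)/max with max = 161:
C = (161-81)/161 = 80/161 = 0.49689… → 0.50
M = (161-27)/161 = 134/161 = 0.83229… → 0.83
Y = (161-161)/161 = 0/161 = 0 → 0.00
= CMYK(0.50, 0.83, 0.00, 0.37)


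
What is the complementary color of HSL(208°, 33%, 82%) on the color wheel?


Complement = opposite side of color wheel = hue + 180°
H' = (208 + 180) mod 360 = 28°
S and L unchanged.
= HSL(28°, 33%, 82%)


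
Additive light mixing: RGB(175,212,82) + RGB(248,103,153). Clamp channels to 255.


Additive: each channel = min(255, C₁+C₂)
R: 175+248 = 423 → 255
G: 212+103 = 315 → 255
B: 82+153 = 235 → 235
= RGB(255, 255, 235)


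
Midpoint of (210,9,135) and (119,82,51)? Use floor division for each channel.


Midpoint: each channel = ⌊(C₁+C₂)/2⌋
R: ⌊(210+119)/2⌋ = 164
G: ⌊(9+82)/2⌋ = 45
B: ⌊(135+51)/2⌋ = 93
= RGB(164, 45, 93)


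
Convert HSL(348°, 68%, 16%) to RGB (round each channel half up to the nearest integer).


H=348°, S=0.68, L=0.16
C = (1-|2L-1|)×S = (1-|-0.68|)×0.68 = 0.2176
H' = H/60 = 348/60 ≈ 5.8000; X = C×(1-|H' mod 2 - 1|) = 0.04352
m = L - C/2 = 0.16 - 0.1088 = 0.0512
Sector ⌊H'⌋ = 5 → (R',G',B') = (0.2176, 0.0, 0.04352)
RGB = ((R'+m)×255, (G'+m)×255, (B'+m)×255) = (68.544, 13.056, 24.1536)
Round half up → RGB(69, 13, 24)


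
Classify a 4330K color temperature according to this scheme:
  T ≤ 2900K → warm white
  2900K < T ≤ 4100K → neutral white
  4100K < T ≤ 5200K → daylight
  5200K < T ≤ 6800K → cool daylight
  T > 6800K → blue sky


Temperature: 4330K
4100K < 4330K ≤ 5200K → daylight
Classification: daylight


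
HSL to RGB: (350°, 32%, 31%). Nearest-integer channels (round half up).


H=350°, S=0.32, L=0.31
C = (1-|2L-1|)×S = (1-|-0.38|)×0.32 = 0.1984
H' = H/60 = 350/60 ≈ 5.8333; X = C×(1-|H' mod 2 - 1|) ≈ 0.0331
m = L - C/2 = 0.31 - 0.0992 = 0.2108
Sector ⌊H'⌋ = 5 → (R',G',B') = (0.1984, 0.0, ≈0.0331)
RGB = ((R'+m)×255, (G'+m)×255, (B'+m)×255) = (104.346, 53.754, 62.186)
Round half up → RGB(104, 54, 62)


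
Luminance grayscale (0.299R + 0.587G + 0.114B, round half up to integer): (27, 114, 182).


Gray = 0.299×R + 0.587×G + 0.114×B
Gray = 0.299×27 + 0.587×114 + 0.114×182
Gray = 8.073 + 66.918 + 20.748
Gray = 95.739 → round half up → 96
Gray = 96


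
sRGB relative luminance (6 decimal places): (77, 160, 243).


Linearize each channel (sRGB transfer function): c = v/255; c_lin = c/12.92 if c ≤ 0.04045, else ((c+0.055)/1.055)^2.4
  R: 77/255 ≈ 0.301961 > 0.04045 → ((0.301961+0.055)/1.055)^2.4 ≈ 0.074214
  G: 160/255 ≈ 0.627451 > 0.04045 → ((0.627451+0.055)/1.055)^2.4 ≈ 0.351533
  B: 243/255 ≈ 0.952941 > 0.04045 → ((0.952941+0.055)/1.055)^2.4 ≈ 0.896269
R_lin = 0.074214, G_lin = 0.351533, B_lin = 0.896269
L = 0.2126×R + 0.7152×G + 0.0722×B
L = 0.2126×0.074214 + 0.7152×0.351533 + 0.0722×0.896269
L ≈ 0.331905


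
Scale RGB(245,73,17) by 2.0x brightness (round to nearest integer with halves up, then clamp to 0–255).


Multiply each channel by 2.0, round half up, clamp to [0, 255]
R: 245×2.0 = 490 → clamp → 255
G: 73×2.0 = 146
B: 17×2.0 = 34
= RGB(255, 146, 34)


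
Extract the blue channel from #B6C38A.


Color: #B6C38A
R = B6 = 182
G = C3 = 195
B = 8A = 138
Blue = 138


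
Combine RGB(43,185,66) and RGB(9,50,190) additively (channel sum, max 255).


Additive: each channel = min(255, C₁+C₂)
R: 43+9 = 52 → 52
G: 185+50 = 235 → 235
B: 66+190 = 256 → 255
= RGB(52, 235, 255)


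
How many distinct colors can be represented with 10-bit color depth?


Colors = 2^bits = 2^10
= 1,024 colors


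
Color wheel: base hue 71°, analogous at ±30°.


Base hue: 71°
Left analog: (71 - 30) mod 360 = 41°
Right analog: (71 + 30) mod 360 = 101°
Analogous hues = 41° and 101°


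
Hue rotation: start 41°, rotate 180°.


New hue = (H + rotation) mod 360
New hue = (41 + 180) mod 360
= 221 mod 360
= 221°


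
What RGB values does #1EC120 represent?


1E → 30 (R)
C1 → 193 (G)
20 → 32 (B)
= RGB(30, 193, 32)


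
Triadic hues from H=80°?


Triadic: equally spaced at 120° intervals
H1 = 80°
H2 = (80 + 120) mod 360 = 200°
H3 = (80 + 240) mod 360 = 320°
Triadic = 80°, 200°, 320°


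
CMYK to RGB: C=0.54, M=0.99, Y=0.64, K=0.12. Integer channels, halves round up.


R = 255 × (1-C) × (1-K) = 255 × 0.46 × 0.88 = 103.224 → 103
G = 255 × (1-M) × (1-K) = 255 × 0.01 × 0.88 = 2.244 → 2
B = 255 × (1-Y) × (1-K) = 255 × 0.36 × 0.88 = 80.784 → 81
= RGB(103, 2, 81)


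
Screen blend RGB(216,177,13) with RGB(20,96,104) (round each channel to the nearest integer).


Screen: C = 255 - (255-A)×(255-B)/255, rounded to nearest integer
R: 255 - (255-216)×(255-20)/255 = 255 - 9165/255 ≈ 255 - 35.941 = 219.059 → 219
G: 255 - (255-177)×(255-96)/255 = 255 - 12402/255 ≈ 255 - 48.635 = 206.365 → 206
B: 255 - (255-13)×(255-104)/255 = 255 - 36542/255 ≈ 255 - 143.302 = 111.698 → 112
= RGB(219, 206, 112)


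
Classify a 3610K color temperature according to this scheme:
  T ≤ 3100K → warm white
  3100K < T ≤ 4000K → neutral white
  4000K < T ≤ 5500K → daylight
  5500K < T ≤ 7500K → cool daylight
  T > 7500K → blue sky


Temperature: 3610K
3100K < 3610K ≤ 4000K → neutral white
Classification: neutral white


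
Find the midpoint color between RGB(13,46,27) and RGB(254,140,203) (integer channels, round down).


Midpoint: each channel = ⌊(C₁+C₂)/2⌋
R: ⌊(13+254)/2⌋ = 133
G: ⌊(46+140)/2⌋ = 93
B: ⌊(27+203)/2⌋ = 115
= RGB(133, 93, 115)


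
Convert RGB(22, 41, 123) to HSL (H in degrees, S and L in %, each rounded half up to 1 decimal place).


Normalize: R'=22/255≈0.0863, G'=41/255≈0.1608, B'=123/255≈0.4824
Max=123/255, Min=22/255, Δ=Max-Min=101/255
L = (Max+Min)/2 = (123+22)/510 = 145/510 = 0.28431… → L = 28.4%
L ≤ 0.5 → S = Δ/(Max+Min) = 101/(123+22) = 101/145 = 0.69655… → S = 69.7%
(the 1/255 factors cancel in S and H, so raw channel differences can be used)
Max is B' → H = 60 × ((R-G)/Δ + 4) = 60 × ((22-41)/101 + 4)
  -19/101 + 4 = -0.1881… + 4 = 3.8118…
  H = 60 × 3.8118… = 228.712…° → H = 228.7°
= HSL(228.7°, 69.7%, 28.4%)


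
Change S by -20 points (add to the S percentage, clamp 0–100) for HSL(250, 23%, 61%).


Original S = 23%
Adjustment = -20 percentage points
New S = 23 + (-20) = 3
Clamp to [0, 100] → 3
= HSL(250°, 3%, 61%)


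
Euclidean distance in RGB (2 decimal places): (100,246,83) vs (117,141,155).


d = √[(R₁-R₂)² + (G₁-G₂)² + (B₁-B₂)²]
d = √[(100-117)² + (246-141)² + (83-155)²]
d = √[289 + 11025 + 5184]
d = √16498
d ≈ 128.44


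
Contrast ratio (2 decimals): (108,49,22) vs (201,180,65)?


Linearize each sRGB channel c=v/255: c/12.92 if c ≤ 0.04045 else ((c+0.055)/1.055)^2.4
L = 0.2126×R_lin + 0.7152×G_lin + 0.0722×B_lin
Color 1 (108,49,22):
  R=108: 108/255≈0.4235 > 0.04045 → ((0.4235+0.055)/1.055)^2.4 ≈ 0.14996
  G=49: 49/255≈0.1922 > 0.04045 → ((0.1922+0.055)/1.055)^2.4 ≈ 0.03071
  B=22: 22/255≈0.0863 > 0.04045 → ((0.0863+0.055)/1.055)^2.4 ≈ 0.00802
  L1 = 0.2126×0.14996 + 0.7152×0.03071 + 0.0722×0.00802 ≈ 0.05443
Color 2 (201,180,65):
  R=201: 201/255≈0.7882 > 0.04045 → ((0.7882+0.055)/1.055)^2.4 ≈ 0.58408
  G=180: 180/255≈0.7059 > 0.04045 → ((0.7059+0.055)/1.055)^2.4 ≈ 0.45641
  B=65: 65/255≈0.2549 > 0.04045 → ((0.2549+0.055)/1.055)^2.4 ≈ 0.05286
  L2 = 0.2126×0.58408 + 0.7152×0.45641 + 0.0722×0.05286 ≈ 0.45442
Lighter = 0.45442, Darker = 0.05443
Ratio = (L_lighter + 0.05) / (L_darker + 0.05)
Ratio = (0.45442 + 0.05) / (0.05443 + 0.05) = 0.50442 / 0.10443 ≈ 4.8303
Ratio ≈ 4.83:1


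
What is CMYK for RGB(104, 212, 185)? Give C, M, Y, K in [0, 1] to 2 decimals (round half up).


R'=104/255≈0.4078, G'=212/255≈0.8314, B'=185/255≈0.7255
K = 1 - max(R',G',B') = 1 - 212/255 = 43/255 = 0.16862… → 0.17
(1-R'-K)/(1-K) simplifies to (max-R)/max with max = 212:
C = (212-104)/212 = 108/212 = 0.50943… → 0.51
M = (212-212)/212 = 0/212 = 0 → 0.00
Y = (212-185)/212 = 27/212 = 0.12735… → 0.13
= CMYK(0.51, 0.00, 0.13, 0.17)


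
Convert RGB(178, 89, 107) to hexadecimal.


R = 178 → B2 (hex)
G = 89 → 59 (hex)
B = 107 → 6B (hex)
Hex = #B2596B


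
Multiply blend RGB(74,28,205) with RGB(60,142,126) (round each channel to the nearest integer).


Multiply: C = A×B/255, rounded to nearest integer
R: 74×60/255 = 4440/255 ≈ 17.412 → 17
G: 28×142/255 = 3976/255 ≈ 15.592 → 16
B: 205×126/255 = 25830/255 ≈ 101.294 → 101
= RGB(17, 16, 101)


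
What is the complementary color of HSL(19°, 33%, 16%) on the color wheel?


Complement = opposite side of color wheel = hue + 180°
H' = (19 + 180) mod 360 = 199°
S and L unchanged.
= HSL(199°, 33%, 16%)


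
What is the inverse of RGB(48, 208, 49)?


Invert: (255-R, 255-G, 255-B)
R: 255-48 = 207
G: 255-208 = 47
B: 255-49 = 206
= RGB(207, 47, 206)


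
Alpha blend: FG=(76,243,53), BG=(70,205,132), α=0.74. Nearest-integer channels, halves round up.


C = α×F + (1-α)×B, with 1-α = 0.26
R: 0.74×76 + 0.26×70 = 56.24 + 18.20 = 74.44 → 74
G: 0.74×243 + 0.26×205 = 179.82 + 53.30 = 233.12 → 233
B: 0.74×53 + 0.26×132 = 39.22 + 34.32 = 73.54 → 74
= RGB(74, 233, 74)


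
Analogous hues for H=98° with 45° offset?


Base hue: 98°
Left analog: (98 - 45) mod 360 = 53°
Right analog: (98 + 45) mod 360 = 143°
Analogous hues = 53° and 143°


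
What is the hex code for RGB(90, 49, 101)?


R = 90 → 5A (hex)
G = 49 → 31 (hex)
B = 101 → 65 (hex)
Hex = #5A3165


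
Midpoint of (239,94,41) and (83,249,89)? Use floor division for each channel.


Midpoint: each channel = ⌊(C₁+C₂)/2⌋
R: ⌊(239+83)/2⌋ = 161
G: ⌊(94+249)/2⌋ = 171
B: ⌊(41+89)/2⌋ = 65
= RGB(161, 171, 65)


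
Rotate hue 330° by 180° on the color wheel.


New hue = (H + rotation) mod 360
New hue = (330 + 180) mod 360
= 510 mod 360
= 150°


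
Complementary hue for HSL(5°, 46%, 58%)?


Complement = opposite side of color wheel = hue + 180°
H' = (5 + 180) mod 360 = 185°
S and L unchanged.
= HSL(185°, 46%, 58%)


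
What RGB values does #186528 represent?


18 → 24 (R)
65 → 101 (G)
28 → 40 (B)
= RGB(24, 101, 40)


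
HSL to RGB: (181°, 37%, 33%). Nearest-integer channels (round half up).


H=181°, S=0.37, L=0.33
C = (1-|2L-1|)×S = (1-|-0.34|)×0.37 = 0.2442
H' = H/60 = 181/60 ≈ 3.0167; X = C×(1-|H' mod 2 - 1|) = 0.24013
m = L - C/2 = 0.33 - 0.1221 = 0.2079
Sector ⌊H'⌋ = 3 → (R',G',B') = (0.0, 0.24013, 0.2442)
RGB = ((R'+m)×255, (G'+m)×255, (B'+m)×255) = (53.0145, 114.24765, 115.2855)
Round half up → RGB(53, 114, 115)


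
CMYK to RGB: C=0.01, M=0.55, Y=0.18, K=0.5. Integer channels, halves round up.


R = 255 × (1-C) × (1-K) = 255 × 0.99 × 0.50 = 126.225 → 126
G = 255 × (1-M) × (1-K) = 255 × 0.45 × 0.50 = 57.375 → 57
B = 255 × (1-Y) × (1-K) = 255 × 0.82 × 0.50 = 104.55 → 105
= RGB(126, 57, 105)


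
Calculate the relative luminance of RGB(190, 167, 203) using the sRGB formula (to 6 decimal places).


Linearize each channel (sRGB transfer function): c = v/255; c_lin = c/12.92 if c ≤ 0.04045, else ((c+0.055)/1.055)^2.4
  R: 190/255 ≈ 0.745098 > 0.04045 → ((0.745098+0.055)/1.055)^2.4 ≈ 0.514918
  G: 167/255 ≈ 0.654902 > 0.04045 → ((0.654902+0.055)/1.055)^2.4 ≈ 0.386429
  B: 203/255 ≈ 0.796078 > 0.04045 → ((0.796078+0.055)/1.055)^2.4 ≈ 0.597202
R_lin = 0.514918, G_lin = 0.386429, B_lin = 0.597202
L = 0.2126×R + 0.7152×G + 0.0722×B
L = 0.2126×0.514918 + 0.7152×0.386429 + 0.0722×0.597202
L ≈ 0.428964


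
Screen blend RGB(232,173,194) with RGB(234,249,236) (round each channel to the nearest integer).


Screen: C = 255 - (255-A)×(255-B)/255, rounded to nearest integer
R: 255 - (255-232)×(255-234)/255 = 255 - 483/255 ≈ 255 - 1.894 = 253.106 → 253
G: 255 - (255-173)×(255-249)/255 = 255 - 492/255 ≈ 255 - 1.929 = 253.071 → 253
B: 255 - (255-194)×(255-236)/255 = 255 - 1159/255 ≈ 255 - 4.545 = 250.455 → 250
= RGB(253, 253, 250)


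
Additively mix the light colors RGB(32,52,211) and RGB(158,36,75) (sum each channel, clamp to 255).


Additive: each channel = min(255, C₁+C₂)
R: 32+158 = 190 → 190
G: 52+36 = 88 → 88
B: 211+75 = 286 → 255
= RGB(190, 88, 255)


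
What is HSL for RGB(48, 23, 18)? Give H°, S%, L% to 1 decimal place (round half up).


Normalize: R'=48/255≈0.1882, G'=23/255≈0.0902, B'=18/255≈0.0706
Max=48/255, Min=18/255, Δ=Max-Min=30/255
L = (Max+Min)/2 = (48+18)/510 = 66/510 = 0.12941… → L = 12.9%
L ≤ 0.5 → S = Δ/(Max+Min) = 30/(48+18) = 30/66 = 0.45454… → S = 45.5%
(the 1/255 factors cancel in S and H, so raw channel differences can be used)
Max is R' → H = 60 × (((G-B)/Δ) mod 6) = 60 × (((23-18)/30) mod 6)
  5/30 = 0.1666…
  H = 60 × 0.1666… = 10° → H = 10.0°
= HSL(10.0°, 45.5%, 12.9%)


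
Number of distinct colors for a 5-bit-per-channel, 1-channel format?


Total bits = 5 bits/channel × 1 channels = 5 bits
Distinct colors = 2^5
= 32 colors


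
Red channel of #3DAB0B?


Color: #3DAB0B
R = 3D = 61
G = AB = 171
B = 0B = 11
Red = 61


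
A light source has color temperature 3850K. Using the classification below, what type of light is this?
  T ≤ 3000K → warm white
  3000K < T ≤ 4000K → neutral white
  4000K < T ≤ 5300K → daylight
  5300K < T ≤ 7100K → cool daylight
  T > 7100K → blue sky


Temperature: 3850K
3000K < 3850K ≤ 4000K → neutral white
Classification: neutral white


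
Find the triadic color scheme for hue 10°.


Triadic: equally spaced at 120° intervals
H1 = 10°
H2 = (10 + 120) mod 360 = 130°
H3 = (10 + 240) mod 360 = 250°
Triadic = 10°, 130°, 250°


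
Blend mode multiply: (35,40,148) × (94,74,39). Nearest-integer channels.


Multiply: C = A×B/255, rounded to nearest integer
R: 35×94/255 = 3290/255 ≈ 12.902 → 13
G: 40×74/255 = 2960/255 ≈ 11.608 → 12
B: 148×39/255 = 5772/255 ≈ 22.635 → 23
= RGB(13, 12, 23)


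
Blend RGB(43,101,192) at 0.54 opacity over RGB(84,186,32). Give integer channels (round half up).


C = α×F + (1-α)×B, with 1-α = 0.46
R: 0.54×43 + 0.46×84 = 23.22 + 38.64 = 61.86 → 62
G: 0.54×101 + 0.46×186 = 54.54 + 85.56 = 140.10 → 140
B: 0.54×192 + 0.46×32 = 103.68 + 14.72 = 118.40 → 118
= RGB(62, 140, 118)


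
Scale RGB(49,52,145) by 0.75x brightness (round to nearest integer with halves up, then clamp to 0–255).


Multiply each channel by 0.75, round half up, clamp to [0, 255]
R: 49×0.75 = 36.75 → round → 37
G: 52×0.75 = 39
B: 145×0.75 = 108.75 → round → 109
= RGB(37, 39, 109)


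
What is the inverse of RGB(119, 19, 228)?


Invert: (255-R, 255-G, 255-B)
R: 255-119 = 136
G: 255-19 = 236
B: 255-228 = 27
= RGB(136, 236, 27)


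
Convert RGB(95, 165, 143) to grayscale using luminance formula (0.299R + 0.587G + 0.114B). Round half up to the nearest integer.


Gray = 0.299×R + 0.587×G + 0.114×B
Gray = 0.299×95 + 0.587×165 + 0.114×143
Gray = 28.405 + 96.855 + 16.302
Gray = 141.562 → round half up → 142
Gray = 142


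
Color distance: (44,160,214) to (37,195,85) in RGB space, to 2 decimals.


d = √[(R₁-R₂)² + (G₁-G₂)² + (B₁-B₂)²]
d = √[(44-37)² + (160-195)² + (214-85)²]
d = √[49 + 1225 + 16641]
d = √17915
d ≈ 133.85


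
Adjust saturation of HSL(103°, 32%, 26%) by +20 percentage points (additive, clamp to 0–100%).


Original S = 32%
Adjustment = +20 percentage points
New S = 32 + (20) = 52
Clamp to [0, 100] → 52
= HSL(103°, 52%, 26%)


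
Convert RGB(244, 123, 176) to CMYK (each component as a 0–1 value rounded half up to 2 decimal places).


R'=244/255≈0.9569, G'=123/255≈0.4824, B'=176/255≈0.6902
K = 1 - max(R',G',B') = 1 - 244/255 = 11/255 = 0.04313… → 0.04
(1-R'-K)/(1-K) simplifies to (max-R)/max with max = 244:
C = (244-244)/244 = 0/244 = 0 → 0.00
M = (244-123)/244 = 121/244 = 0.49590… → 0.50
Y = (244-176)/244 = 68/244 = 0.27868… → 0.28
= CMYK(0.00, 0.50, 0.28, 0.04)


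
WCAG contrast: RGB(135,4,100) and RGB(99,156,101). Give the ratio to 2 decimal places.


Linearize each sRGB channel c=v/255: c/12.92 if c ≤ 0.04045 else ((c+0.055)/1.055)^2.4
L = 0.2126×R_lin + 0.7152×G_lin + 0.0722×B_lin
Color 1 (135,4,100):
  R=135: 135/255≈0.5294 > 0.04045 → ((0.5294+0.055)/1.055)^2.4 ≈ 0.24228
  G=4: 4/255≈0.0157 ≤ 0.04045 → 0.0157/12.92 ≈ 0.00121
  B=100: 100/255≈0.3922 > 0.04045 → ((0.3922+0.055)/1.055)^2.4 ≈ 0.12744
  L1 = 0.2126×0.24228 + 0.7152×0.00121 + 0.0722×0.12744 ≈ 0.06158
Color 2 (99,156,101):
  R=99: 99/255≈0.3882 > 0.04045 → ((0.3882+0.055)/1.055)^2.4 ≈ 0.12477
  G=156: 156/255≈0.6118 > 0.04045 → ((0.6118+0.055)/1.055)^2.4 ≈ 0.33245
  B=101: 101/255≈0.3961 > 0.04045 → ((0.3961+0.055)/1.055)^2.4 ≈ 0.13014
  L2 = 0.2126×0.12477 + 0.7152×0.33245 + 0.0722×0.13014 ≈ 0.27369
Lighter = 0.27369, Darker = 0.06158
Ratio = (L_lighter + 0.05) / (L_darker + 0.05)
Ratio = (0.27369 + 0.05) / (0.06158 + 0.05) = 0.32369 / 0.11158 ≈ 2.9010
Ratio ≈ 2.90:1


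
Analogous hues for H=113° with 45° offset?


Base hue: 113°
Left analog: (113 - 45) mod 360 = 68°
Right analog: (113 + 45) mod 360 = 158°
Analogous hues = 68° and 158°


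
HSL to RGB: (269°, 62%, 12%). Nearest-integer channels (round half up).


H=269°, S=0.62, L=0.12
C = (1-|2L-1|)×S = (1-|-0.76|)×0.62 = 0.1488
H' = H/60 = 269/60 ≈ 4.4833; X = C×(1-|H' mod 2 - 1|) = 0.07192
m = L - C/2 = 0.12 - 0.0744 = 0.0456
Sector ⌊H'⌋ = 4 → (R',G',B') = (0.07192, 0.0, 0.1488)
RGB = ((R'+m)×255, (G'+m)×255, (B'+m)×255) = (29.9676, 11.628, 49.572)
Round half up → RGB(30, 12, 50)


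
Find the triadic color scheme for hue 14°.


Triadic: equally spaced at 120° intervals
H1 = 14°
H2 = (14 + 120) mod 360 = 134°
H3 = (14 + 240) mod 360 = 254°
Triadic = 14°, 134°, 254°


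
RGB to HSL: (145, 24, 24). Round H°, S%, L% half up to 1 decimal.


Normalize: R'=145/255≈0.5686, G'=24/255≈0.0941, B'=24/255≈0.0941
Max=145/255, Min=24/255, Δ=Max-Min=121/255
L = (Max+Min)/2 = (145+24)/510 = 169/510 = 0.33137… → L = 33.1%
L ≤ 0.5 → S = Δ/(Max+Min) = 121/(145+24) = 121/169 = 0.71597… → S = 71.6%
(the 1/255 factors cancel in S and H, so raw channel differences can be used)
Max is R' → H = 60 × (((G-B)/Δ) mod 6) = 60 × (((24-24)/121) mod 6)
  0/121 = 0
  H = 60 × 0 = 0° → H = 0.0°
= HSL(0.0°, 71.6%, 33.1%)
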